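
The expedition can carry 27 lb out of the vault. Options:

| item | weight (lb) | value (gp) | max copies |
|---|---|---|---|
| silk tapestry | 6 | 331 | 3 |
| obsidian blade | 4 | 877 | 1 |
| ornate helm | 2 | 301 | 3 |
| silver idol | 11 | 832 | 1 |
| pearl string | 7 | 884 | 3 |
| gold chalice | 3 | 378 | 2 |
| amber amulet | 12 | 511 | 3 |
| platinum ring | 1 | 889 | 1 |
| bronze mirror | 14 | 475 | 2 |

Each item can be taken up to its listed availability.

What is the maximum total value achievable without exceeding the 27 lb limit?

Density check — platinum ring 889.00, obsidian blade 219.25, ornate helm 150.50 are the best per lb.
A density-first pass picks obsidian blade + 3×ornate helm + 2×pearl string + platinum ring — 4437 at 25 lb.
Dropping 2×ornate helm frees 4 lb; slotting in 2×gold chalice (6 lb) lifts the total to 4591 at 27 lb.
No other feasible combination exceeds 4591.

4591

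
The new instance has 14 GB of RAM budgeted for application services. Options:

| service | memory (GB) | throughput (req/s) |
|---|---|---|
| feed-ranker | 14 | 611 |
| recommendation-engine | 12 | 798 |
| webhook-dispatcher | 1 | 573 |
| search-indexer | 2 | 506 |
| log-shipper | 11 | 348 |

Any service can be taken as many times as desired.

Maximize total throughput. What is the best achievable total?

8022

Taking 14×webhook-dispatcher: 14 GB used, 8022 in throughput.
Every other selection either busts 14 GB or fails to beat 8022.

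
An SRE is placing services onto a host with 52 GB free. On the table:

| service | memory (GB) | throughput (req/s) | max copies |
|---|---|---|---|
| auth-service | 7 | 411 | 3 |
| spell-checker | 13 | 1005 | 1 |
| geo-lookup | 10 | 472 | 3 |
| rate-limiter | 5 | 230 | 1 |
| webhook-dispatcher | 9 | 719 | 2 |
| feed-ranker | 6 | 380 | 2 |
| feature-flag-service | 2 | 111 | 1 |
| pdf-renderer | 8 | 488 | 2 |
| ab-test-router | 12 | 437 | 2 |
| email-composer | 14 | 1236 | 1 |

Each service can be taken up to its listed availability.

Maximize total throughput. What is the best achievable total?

4090

Density check — email-composer 88.29, webhook-dispatcher 79.89, spell-checker 77.31, feed-ranker 63.33 are the best per GB.
The ratio heuristic lands on spell-checker + 2×webhook-dispatcher + feed-ranker + email-composer (4059) but leaves 1 GB idle.
Dropping feed-ranker frees 6 GB; slotting in auth-service (7 GB) lifts the total to 4090 at 52 GB.
That's the maximum — no swap from here does better than 4090.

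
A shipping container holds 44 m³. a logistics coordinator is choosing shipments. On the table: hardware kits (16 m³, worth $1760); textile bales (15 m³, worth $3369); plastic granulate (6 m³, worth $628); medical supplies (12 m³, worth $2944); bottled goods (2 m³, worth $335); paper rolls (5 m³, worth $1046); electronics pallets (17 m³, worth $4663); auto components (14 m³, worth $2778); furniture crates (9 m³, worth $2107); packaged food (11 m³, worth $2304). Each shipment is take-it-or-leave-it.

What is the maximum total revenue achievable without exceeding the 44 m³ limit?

10976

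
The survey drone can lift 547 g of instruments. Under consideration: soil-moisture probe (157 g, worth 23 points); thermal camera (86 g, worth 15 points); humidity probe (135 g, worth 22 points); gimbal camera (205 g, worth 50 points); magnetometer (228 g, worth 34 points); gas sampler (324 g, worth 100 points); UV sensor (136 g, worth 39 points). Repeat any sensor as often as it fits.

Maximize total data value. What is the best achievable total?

156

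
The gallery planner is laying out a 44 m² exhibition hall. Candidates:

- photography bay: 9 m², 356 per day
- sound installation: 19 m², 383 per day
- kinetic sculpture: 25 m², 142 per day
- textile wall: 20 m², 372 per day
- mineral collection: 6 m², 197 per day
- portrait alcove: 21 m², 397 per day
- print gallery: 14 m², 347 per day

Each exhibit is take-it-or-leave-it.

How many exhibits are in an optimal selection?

3

The maximum expected visitors within 44 m² is 1100.
One optimal bundle: photography bay + portrait alcove + print gallery (44 m²).
All optima have 3 exhibits.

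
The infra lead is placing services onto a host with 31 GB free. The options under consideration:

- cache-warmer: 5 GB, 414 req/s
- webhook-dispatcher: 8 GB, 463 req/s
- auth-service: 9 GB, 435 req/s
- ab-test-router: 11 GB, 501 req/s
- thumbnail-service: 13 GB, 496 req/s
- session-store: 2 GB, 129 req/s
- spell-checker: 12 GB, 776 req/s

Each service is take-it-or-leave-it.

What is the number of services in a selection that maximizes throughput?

4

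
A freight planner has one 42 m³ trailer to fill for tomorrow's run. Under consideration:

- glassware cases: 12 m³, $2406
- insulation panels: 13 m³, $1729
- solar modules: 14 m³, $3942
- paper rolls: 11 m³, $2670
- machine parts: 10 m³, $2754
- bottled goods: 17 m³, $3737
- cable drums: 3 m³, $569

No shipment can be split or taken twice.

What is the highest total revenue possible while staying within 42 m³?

Filling by ratio: solar modules + paper rolls + machine parts + cable drums for 9935, with 4 m³ left unused.
Dropping paper rolls and cable drums frees 14 m³; slotting in bottled goods (17 m³) lifts the total to 10433 at 41 m³.
Next best is solar modules + paper rolls + bottled goods at 10349 (42 m³) — short by 84.

10433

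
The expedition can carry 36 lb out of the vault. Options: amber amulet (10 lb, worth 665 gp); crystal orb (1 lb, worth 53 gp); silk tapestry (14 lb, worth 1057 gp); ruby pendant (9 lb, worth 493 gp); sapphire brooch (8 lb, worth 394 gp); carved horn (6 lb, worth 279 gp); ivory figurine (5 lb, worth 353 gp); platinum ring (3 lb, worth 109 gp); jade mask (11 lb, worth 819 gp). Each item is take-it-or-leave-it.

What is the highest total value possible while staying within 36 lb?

2594

Density check — silk tapestry 75.50, jade mask 74.45, ivory figurine 70.60 are the best per lb.
Greedy by ratio would take crystal orb + silk tapestry + ivory figurine + platinum ring + jade mask: 34 lb used, total 2391.
Dropping ivory figurine and platinum ring frees 8 lb; slotting in amber amulet (10 lb) lifts the total to 2594 at 36 lb.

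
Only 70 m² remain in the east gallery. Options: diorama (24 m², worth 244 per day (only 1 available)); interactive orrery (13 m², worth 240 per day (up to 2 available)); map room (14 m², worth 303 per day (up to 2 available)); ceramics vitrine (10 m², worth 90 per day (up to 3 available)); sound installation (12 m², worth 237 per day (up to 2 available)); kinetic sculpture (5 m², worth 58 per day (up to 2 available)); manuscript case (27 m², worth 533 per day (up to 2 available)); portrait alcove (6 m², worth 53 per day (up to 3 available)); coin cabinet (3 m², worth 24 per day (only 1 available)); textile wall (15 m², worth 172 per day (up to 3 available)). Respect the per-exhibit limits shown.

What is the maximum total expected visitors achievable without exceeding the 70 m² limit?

Greedy by ratio would take interactive orrery + 2×map room + 2×sound installation + kinetic sculpture: 70 m² used, total 1378.
A better packing is 2×map room + sound installation + manuscript case + coin cabinet: 70 m², total 1400.

1400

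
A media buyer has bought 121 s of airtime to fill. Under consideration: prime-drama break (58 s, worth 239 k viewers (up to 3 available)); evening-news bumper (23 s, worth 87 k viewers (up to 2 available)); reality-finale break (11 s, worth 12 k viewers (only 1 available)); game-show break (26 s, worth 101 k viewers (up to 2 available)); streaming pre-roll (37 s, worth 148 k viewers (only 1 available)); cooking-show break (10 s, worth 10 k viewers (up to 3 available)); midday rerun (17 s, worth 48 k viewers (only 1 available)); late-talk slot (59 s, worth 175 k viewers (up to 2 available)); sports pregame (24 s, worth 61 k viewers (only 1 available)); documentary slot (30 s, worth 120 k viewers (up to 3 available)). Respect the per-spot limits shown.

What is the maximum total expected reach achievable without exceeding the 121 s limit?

488

A density-first pass picks 2×prime-drama break — 478 at 116 s.
The 58 s tied up in prime-drama break is better spent on game-show break + streaming pre-roll — total rises to 488 (121 s).
No other feasible combination exceeds 488.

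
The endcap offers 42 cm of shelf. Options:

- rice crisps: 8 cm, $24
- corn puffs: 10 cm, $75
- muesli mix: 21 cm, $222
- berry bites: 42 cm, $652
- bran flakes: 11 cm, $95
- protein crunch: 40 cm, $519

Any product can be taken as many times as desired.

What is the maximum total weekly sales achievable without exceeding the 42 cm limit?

652

Taking berry bites: 42 cm used, 652 in weekly sales.
No other feasible combination exceeds 652.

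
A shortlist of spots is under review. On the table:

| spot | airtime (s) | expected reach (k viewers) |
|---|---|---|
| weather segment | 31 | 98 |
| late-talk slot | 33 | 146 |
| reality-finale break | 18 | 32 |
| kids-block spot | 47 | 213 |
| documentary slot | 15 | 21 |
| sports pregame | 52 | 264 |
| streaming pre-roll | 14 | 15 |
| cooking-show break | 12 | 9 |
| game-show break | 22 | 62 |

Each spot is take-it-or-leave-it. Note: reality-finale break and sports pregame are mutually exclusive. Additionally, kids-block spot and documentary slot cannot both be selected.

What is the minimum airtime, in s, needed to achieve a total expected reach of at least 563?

130

Need the lightest bundle worth ≥ 563.
Taking weather segment + kids-block spot + sports pregame gives 575 (≥ 563) for 130 s.
Below 130 s the best achievable stays under 563.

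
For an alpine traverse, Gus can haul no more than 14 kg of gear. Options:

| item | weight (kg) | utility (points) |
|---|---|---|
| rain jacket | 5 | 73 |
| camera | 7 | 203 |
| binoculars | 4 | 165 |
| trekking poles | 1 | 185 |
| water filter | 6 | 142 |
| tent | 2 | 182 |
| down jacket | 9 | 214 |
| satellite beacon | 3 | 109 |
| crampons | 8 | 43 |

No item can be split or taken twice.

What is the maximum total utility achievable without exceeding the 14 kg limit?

Density check — trekking poles 185.00, tent 91.00, binoculars 41.25, satellite beacon 36.33 are the best per kg.
Greedy by ratio would take binoculars + trekking poles + tent + satellite beacon: 10 kg used, total 641.
The 3 kg tied up in satellite beacon is better spent on camera — total rises to 735 (14 kg).
Every other selection either busts 14 kg or fails to beat 735.

735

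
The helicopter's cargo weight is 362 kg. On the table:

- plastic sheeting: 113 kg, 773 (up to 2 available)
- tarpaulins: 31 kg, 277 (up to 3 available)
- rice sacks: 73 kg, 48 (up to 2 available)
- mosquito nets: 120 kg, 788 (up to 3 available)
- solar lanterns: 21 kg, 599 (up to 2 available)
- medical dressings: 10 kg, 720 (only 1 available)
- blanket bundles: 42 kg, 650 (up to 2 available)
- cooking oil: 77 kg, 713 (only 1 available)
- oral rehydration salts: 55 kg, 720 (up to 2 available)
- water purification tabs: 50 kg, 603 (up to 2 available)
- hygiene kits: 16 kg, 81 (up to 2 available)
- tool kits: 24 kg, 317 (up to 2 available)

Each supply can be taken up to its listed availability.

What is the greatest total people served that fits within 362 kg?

Density check — medical dressings 72.00, solar lanterns 28.52, blanket bundles 15.48, tool kits 13.21 are the best per kg.
2×solar lanterns + medical dressings + 2×blanket bundles + 2×oral rehydration salts + water purification tabs + hygiene kits + 2×tool kits uses 360 of the 362 kg and totals 5976.

5976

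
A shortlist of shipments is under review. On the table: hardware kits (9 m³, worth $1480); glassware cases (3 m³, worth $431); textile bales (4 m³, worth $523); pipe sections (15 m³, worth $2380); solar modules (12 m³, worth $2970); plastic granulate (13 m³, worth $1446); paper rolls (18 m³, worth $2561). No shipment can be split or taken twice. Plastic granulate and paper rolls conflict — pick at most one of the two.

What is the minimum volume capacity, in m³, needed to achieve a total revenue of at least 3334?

15

Minimise m³ subject to total revenue ≥ 3334.
glassware cases + solar modules: 3401 revenue at 15 m³.
Any bundle with less than 15 m³ falls short of 3334.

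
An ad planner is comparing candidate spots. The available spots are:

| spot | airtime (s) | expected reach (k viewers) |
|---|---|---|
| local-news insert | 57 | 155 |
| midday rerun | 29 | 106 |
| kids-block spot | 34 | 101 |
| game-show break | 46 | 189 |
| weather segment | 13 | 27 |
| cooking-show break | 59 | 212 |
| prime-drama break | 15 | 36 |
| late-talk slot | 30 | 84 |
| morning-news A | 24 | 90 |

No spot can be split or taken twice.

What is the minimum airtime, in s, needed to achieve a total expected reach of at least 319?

88

Minimise s subject to total expected reach ≥ 319.
midday rerun + game-show break + weather segment reaches 322 using 88 s.
Any bundle with less than 88 s falls short of 319.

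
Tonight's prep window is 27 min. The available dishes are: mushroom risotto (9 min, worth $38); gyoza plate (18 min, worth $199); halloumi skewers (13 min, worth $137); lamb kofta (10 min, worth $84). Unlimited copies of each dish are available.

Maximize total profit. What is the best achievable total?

A density-first pass picks mushroom risotto + gyoza plate — 237 at 27 min.
Replace mushroom risotto and gyoza plate with 2×halloumi skewers: the trade gains 37 net, giving 274 at 26 min.
That's the maximum — no swap from here does better than 274.

274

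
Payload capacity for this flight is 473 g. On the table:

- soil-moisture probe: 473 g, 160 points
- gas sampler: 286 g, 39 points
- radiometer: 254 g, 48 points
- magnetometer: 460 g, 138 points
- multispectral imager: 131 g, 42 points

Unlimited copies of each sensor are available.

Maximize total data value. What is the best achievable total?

160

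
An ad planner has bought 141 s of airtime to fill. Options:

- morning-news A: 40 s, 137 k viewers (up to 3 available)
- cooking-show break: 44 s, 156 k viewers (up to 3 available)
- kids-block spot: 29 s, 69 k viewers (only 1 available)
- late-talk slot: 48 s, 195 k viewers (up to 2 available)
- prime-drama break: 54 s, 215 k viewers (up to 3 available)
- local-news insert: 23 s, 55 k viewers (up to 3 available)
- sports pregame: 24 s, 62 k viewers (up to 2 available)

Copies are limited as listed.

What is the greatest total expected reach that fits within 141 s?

546

Best packing: cooking-show break + 2×late-talk slot — 140 s, 546 total.
Every other selection either busts 141 s or exceeds an availability limit or fails to beat 546.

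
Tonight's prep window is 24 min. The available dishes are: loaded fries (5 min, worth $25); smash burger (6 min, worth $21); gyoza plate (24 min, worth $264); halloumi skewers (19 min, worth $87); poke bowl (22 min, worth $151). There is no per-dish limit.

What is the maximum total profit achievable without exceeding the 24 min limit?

The ratio ordering already packs tightly: gyoza plate, 24 min, 264.
Every other selection either busts 24 min or fails to beat 264.

264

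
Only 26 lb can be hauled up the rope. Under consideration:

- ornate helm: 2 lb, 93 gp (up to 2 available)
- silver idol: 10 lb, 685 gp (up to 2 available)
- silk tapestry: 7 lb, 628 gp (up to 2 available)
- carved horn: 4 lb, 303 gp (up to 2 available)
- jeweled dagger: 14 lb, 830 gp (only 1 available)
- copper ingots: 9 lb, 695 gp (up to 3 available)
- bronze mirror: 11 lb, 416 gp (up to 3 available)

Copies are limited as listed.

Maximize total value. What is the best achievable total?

2048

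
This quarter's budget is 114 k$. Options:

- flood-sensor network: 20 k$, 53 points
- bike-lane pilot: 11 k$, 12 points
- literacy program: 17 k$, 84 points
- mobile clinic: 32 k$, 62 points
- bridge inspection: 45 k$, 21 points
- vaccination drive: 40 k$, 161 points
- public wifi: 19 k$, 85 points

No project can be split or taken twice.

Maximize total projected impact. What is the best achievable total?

395

Taking flood-sensor network + bike-lane pilot + literacy program + vaccination drive + public wifi: 107 k$ used, 395 in projected impact.
No other feasible combination exceeds 395.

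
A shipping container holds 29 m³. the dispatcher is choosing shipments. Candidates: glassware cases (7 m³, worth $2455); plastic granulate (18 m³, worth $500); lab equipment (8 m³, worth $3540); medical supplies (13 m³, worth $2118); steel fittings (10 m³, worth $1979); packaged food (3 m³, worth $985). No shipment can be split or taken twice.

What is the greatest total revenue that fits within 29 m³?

Ranking by ratio (revenue/m³): lab equipment 442.50, glassware cases 350.71, packaged food 328.33.
Taking glassware cases + lab equipment + steel fittings + packaged food: 28 m³ used, 8959 in revenue.
Every other selection either busts 29 m³ or fails to beat 8959.

8959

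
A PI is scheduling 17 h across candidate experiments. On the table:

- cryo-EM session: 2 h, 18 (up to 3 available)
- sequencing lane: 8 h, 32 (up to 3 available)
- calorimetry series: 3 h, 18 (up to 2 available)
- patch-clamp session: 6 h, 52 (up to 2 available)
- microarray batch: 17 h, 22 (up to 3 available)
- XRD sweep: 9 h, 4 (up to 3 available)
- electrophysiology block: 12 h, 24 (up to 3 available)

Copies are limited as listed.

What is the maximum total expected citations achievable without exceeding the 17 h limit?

140

The ratio heuristic lands on 3×cryo-EM session + calorimetry series + patch-clamp session (124) but leaves 2 h idle.
Dropping 2×cryo-EM session frees 4 h; slotting in patch-clamp session (6 h) lifts the total to 140 at 17 h.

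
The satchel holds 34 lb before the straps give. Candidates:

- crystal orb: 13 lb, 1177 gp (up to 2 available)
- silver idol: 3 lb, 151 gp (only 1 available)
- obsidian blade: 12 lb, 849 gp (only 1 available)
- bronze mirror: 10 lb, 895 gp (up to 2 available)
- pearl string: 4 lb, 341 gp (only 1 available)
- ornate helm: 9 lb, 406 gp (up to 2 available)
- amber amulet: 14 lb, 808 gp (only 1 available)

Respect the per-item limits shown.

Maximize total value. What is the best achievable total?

Taking the top-ratio items first gives 2×crystal orb + silver idol + pearl string for 2846 (33 lb).
Replace crystal orb and silver idol and pearl string with 2×bronze mirror: the trade gains 121 net, giving 2967 at 33 lb.
That's the maximum — no swap from here does better than 2967.

2967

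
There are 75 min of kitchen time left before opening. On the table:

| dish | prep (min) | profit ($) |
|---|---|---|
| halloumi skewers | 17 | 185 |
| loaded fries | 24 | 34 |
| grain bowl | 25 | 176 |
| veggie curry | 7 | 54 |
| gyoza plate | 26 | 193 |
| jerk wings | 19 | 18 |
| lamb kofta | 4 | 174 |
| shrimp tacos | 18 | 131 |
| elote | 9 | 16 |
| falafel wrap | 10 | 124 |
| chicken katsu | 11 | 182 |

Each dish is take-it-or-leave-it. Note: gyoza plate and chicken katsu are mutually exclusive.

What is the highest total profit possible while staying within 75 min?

Taking halloumi skewers + grain bowl + veggie curry + lamb kofta + falafel wrap + chicken katsu: 74 min used, 895 in profit.

895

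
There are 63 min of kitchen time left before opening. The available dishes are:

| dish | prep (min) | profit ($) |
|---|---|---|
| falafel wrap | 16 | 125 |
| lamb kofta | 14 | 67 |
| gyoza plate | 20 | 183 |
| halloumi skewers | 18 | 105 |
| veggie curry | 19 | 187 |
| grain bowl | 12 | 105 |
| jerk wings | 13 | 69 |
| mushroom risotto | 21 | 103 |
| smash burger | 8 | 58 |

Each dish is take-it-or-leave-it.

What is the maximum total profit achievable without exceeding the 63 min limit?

553

The ratio heuristic lands on gyoza plate + veggie curry + grain bowl + smash burger (533) but leaves 4 min idle.
The 12 min tied up in grain bowl is better spent on falafel wrap — total rises to 553 (63 min).
The closest alternative, gyoza plate + veggie curry + grain bowl + smash burger, reaches only 533.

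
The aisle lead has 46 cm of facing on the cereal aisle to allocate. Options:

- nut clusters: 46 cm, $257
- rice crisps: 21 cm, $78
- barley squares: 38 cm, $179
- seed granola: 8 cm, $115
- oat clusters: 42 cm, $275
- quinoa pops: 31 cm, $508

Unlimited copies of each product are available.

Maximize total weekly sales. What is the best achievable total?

623

Density check — quinoa pops 16.39, seed granola 14.38, oat clusters 6.55 are the best per cm.
The ratio ordering already packs tightly: seed granola + quinoa pops, 39 cm, 623.
No other feasible combination exceeds 623.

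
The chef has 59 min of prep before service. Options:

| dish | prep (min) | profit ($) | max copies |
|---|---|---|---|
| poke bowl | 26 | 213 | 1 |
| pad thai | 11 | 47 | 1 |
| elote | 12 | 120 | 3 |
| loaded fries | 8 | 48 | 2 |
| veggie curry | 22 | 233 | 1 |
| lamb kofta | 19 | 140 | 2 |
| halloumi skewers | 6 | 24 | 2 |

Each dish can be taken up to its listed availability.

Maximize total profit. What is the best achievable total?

593

3×elote + veggie curry uses 58 of the 59 min and totals 593.
Nothing else within 59 min beats 593.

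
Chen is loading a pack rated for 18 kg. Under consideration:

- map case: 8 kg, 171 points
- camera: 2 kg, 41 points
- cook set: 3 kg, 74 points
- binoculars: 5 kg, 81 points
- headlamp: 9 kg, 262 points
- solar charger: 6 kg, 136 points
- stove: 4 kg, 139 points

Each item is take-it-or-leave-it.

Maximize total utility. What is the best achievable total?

Ranking by ratio (utility/kg): stove 34.75, headlamp 29.11, cook set 24.67.
Best packing: camera + cook set + headlamp + stove — 18 kg, 516 total.
The closest alternative, binoculars + headlamp + stove, reaches only 482.

516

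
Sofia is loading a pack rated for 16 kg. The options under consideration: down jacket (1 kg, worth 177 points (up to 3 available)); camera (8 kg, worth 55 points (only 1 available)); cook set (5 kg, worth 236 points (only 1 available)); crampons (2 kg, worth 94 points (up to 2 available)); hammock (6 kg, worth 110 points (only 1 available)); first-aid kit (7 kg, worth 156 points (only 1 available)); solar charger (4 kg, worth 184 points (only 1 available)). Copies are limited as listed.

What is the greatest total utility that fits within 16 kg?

Ranking by ratio (utility/kg): down jacket 177.00, cook set 47.20, crampons 47.00.
3×down jacket + cook set + 2×crampons + solar charger uses 16 of the 16 kg and totals 1139.
That's the maximum — no swap from here does better than 1139.

1139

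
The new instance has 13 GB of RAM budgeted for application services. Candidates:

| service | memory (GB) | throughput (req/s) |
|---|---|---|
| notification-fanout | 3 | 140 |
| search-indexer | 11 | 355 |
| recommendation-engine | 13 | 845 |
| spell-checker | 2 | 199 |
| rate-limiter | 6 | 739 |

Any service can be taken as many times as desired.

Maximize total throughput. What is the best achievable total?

1478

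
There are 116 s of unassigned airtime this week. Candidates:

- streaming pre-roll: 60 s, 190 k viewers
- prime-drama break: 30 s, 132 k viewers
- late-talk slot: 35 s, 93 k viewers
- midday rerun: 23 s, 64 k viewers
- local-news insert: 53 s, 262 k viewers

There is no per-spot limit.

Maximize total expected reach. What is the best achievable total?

Greedy by ratio would take 2×local-news insert: 106 s used, total 524.
Dropping local-news insert frees 53 s; slotting in 2×prime-drama break (60 s) lifts the total to 526 at 113 s.
The spare 3 s is too small for any remaining spot, and no exchange beats 526.

526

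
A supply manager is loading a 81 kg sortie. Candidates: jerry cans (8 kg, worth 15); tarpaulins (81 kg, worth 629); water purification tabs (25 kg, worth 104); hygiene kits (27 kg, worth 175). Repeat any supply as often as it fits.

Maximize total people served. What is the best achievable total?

Tarpaulins uses 81 of the 81 kg and totals 629.
No other feasible combination exceeds 629.

629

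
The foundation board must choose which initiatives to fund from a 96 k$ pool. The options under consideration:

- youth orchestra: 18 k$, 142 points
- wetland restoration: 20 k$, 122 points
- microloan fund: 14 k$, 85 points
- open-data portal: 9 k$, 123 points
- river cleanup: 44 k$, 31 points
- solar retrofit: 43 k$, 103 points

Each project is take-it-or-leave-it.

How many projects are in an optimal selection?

The maximum projected impact within 96 k$ is 490.
One optimal bundle: youth orchestra + wetland restoration + open-data portal + solar retrofit (90 k$).
All optima have 4 projects.

4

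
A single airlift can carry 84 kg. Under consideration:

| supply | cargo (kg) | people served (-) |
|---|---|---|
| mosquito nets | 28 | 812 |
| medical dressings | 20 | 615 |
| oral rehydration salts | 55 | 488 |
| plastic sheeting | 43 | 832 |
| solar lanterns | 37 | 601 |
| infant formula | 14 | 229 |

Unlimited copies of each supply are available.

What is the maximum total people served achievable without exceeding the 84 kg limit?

2460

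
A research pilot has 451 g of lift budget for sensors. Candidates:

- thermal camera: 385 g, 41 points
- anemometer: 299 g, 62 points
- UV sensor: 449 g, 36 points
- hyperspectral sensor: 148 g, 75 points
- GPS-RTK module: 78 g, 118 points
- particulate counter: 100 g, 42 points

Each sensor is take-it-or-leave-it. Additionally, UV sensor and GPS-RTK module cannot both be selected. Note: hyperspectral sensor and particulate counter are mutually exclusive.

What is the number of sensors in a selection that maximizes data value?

2

Best achievable data value is 193.
hyperspectral sensor + GPS-RTK module hits 193 at 226 g.
Any selection reaching 193 contains exactly 2 sensors.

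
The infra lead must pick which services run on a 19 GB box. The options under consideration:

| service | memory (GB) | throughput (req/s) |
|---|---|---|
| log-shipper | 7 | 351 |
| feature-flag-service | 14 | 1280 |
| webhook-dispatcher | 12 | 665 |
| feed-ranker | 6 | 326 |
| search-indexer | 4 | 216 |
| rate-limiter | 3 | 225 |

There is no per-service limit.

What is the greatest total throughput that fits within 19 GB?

Ranking by ratio (throughput/GB): feature-flag-service 91.43, rate-limiter 75.00, webhook-dispatcher 55.42.
Taking feature-flag-service + rate-limiter: 17 GB used, 1505 in throughput.

1505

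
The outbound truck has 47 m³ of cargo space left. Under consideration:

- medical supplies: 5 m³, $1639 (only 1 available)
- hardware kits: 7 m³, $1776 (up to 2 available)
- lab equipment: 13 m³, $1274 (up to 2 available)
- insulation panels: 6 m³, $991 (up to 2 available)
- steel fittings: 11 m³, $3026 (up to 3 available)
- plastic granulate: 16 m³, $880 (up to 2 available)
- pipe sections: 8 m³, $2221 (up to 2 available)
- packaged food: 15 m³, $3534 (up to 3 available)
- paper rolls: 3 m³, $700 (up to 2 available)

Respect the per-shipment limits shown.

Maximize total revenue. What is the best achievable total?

Greedy by ratio would take medical supplies + 2×steel fittings + 2×pipe sections + paper rolls: 46 m³ used, total 12833.
Replace pipe sections and paper rolls with steel fittings: the trade gains 105 net, giving 12938 at 46 m³.

12938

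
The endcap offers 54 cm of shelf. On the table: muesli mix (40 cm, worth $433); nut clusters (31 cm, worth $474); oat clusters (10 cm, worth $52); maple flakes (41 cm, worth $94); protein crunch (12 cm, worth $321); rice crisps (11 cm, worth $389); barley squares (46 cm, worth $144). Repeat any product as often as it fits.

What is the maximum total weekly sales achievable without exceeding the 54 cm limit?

1608

By weekly sales per cm: rice crisps 35.36, protein crunch 26.75, nut clusters 15.29, muesli mix 10.82 lead.
Best packing: oat clusters + 4×rice crisps — 54 cm, 1608 total.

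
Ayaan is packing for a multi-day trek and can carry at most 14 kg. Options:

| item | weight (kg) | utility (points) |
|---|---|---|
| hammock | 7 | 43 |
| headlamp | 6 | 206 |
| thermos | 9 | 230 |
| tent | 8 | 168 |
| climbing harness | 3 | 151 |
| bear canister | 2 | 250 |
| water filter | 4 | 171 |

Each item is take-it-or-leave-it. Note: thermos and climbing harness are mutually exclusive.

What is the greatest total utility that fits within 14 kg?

627

By utility per kg: bear canister 125.00, climbing harness 50.33, water filter 42.75, headlamp 34.33 lead.
Taking the top-ratio items first gives climbing harness + bear canister + water filter for 572 (9 kg).
The 3 kg tied up in climbing harness is better spent on headlamp — total rises to 627 (12 kg).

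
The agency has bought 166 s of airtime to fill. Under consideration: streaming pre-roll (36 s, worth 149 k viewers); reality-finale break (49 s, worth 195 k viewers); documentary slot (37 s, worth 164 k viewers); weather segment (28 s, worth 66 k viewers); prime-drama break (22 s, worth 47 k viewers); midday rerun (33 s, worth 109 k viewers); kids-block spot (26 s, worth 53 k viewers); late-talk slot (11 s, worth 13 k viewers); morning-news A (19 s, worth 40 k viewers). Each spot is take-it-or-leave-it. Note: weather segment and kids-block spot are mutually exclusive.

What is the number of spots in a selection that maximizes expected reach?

5

The maximum expected reach within 166 s is 630.
streaming pre-roll + reality-finale break + documentary slot + midday rerun + late-talk slot hits 630 at 166 s.
Any selection reaching 630 contains exactly 5 spots.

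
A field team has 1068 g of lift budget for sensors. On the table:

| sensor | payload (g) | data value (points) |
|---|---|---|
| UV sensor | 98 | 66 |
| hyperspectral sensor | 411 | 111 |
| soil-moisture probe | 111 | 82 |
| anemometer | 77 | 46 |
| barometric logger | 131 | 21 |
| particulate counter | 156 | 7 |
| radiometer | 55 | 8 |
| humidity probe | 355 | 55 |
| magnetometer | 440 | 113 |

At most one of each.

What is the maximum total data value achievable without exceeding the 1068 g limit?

372

By data value per g: soil-moisture probe 0.74, UV sensor 0.67, anemometer 0.60 lead.
Greedy by ratio would take UV sensor + hyperspectral sensor + soil-moisture probe + anemometer + barometric logger + particulate counter + radiometer: 1039 g used, total 341.
Reworking the packing: UV sensor + hyperspectral sensor + soil-moisture probe + magnetometer uses 1060 g and improves the total to 372.
No other feasible combination exceeds 372.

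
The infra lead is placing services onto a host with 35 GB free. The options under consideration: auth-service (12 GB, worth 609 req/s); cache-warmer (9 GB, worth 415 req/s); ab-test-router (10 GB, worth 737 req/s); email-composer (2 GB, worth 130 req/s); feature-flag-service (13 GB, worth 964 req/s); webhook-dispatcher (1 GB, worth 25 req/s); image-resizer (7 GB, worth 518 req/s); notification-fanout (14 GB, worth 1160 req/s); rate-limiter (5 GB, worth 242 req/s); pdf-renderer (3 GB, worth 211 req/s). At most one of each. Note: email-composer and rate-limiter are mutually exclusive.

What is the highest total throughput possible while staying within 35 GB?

2667

The ratio ordering already packs tightly: feature-flag-service + webhook-dispatcher + image-resizer + notification-fanout, 35 GB, 2667.
An exhaustive check of the 1024 subsets confirms 2667.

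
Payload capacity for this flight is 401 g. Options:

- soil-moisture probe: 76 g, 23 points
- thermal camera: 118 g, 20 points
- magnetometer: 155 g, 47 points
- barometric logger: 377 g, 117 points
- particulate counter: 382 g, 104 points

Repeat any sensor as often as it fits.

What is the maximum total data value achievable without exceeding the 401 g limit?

Best packing: soil-moisture probe + 2×magnetometer — 386 g, 117 total.

117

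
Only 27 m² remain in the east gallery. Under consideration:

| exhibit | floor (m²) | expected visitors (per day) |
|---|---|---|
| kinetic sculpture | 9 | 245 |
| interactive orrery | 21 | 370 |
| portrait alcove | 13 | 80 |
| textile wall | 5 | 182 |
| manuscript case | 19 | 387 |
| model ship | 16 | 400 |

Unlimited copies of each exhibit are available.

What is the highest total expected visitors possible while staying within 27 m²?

Taking 5×textile wall: 25 m² used, 910 in expected visitors.
That's the maximum — no swap from here does better than 910.

910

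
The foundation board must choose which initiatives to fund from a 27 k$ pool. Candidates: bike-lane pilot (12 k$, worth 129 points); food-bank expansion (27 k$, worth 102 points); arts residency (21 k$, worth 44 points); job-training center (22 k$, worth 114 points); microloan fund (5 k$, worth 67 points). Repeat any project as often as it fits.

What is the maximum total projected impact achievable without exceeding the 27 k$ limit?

Density check — microloan fund 13.40, bike-lane pilot 10.75, job-training center 5.18 are the best per k$.
5×microloan fund uses 25 of the 27 k$ and totals 335.
The spare 2 k$ is too small for any remaining project, and no exchange beats 335.

335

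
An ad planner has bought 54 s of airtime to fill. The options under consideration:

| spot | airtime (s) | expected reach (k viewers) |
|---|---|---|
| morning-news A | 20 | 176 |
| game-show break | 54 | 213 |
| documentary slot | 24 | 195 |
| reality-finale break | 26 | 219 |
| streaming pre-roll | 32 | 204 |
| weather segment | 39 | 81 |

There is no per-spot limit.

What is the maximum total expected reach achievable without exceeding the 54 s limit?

Taking the top-ratio spots first gives 2×morning-news A for 352 (40 s).
Replace 2×morning-news A with 2×reality-finale break: the trade gains 86 net, giving 438 at 52 s.
That's the maximum — no swap from here does better than 438.

438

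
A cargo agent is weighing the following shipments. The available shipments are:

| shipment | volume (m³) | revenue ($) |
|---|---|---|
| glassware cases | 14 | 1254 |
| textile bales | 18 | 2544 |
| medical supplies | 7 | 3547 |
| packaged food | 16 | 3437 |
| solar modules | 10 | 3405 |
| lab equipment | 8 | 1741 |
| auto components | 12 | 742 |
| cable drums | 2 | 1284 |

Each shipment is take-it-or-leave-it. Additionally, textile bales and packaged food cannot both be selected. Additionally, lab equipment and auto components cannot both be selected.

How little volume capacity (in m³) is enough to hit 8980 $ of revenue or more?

Look for the lowest-volume combination reaching 8980.
medical supplies + solar modules + lab equipment + cable drums: 9977 revenue at 27 m³.
No combination under 27 m³ hits 8980.

27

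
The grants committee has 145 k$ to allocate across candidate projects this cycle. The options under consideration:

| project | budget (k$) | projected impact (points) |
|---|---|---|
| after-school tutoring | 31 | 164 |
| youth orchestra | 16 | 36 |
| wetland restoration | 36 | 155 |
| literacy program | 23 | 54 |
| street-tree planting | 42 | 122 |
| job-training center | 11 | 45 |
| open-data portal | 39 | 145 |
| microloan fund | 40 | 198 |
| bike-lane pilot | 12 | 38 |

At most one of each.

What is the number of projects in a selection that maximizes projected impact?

5

The maximum projected impact within 145 k$ is 616.
after-school tutoring + wetland restoration + literacy program + job-training center + microloan fund hits 616 at 141 k$.
Every optimal selection uses 5 projects.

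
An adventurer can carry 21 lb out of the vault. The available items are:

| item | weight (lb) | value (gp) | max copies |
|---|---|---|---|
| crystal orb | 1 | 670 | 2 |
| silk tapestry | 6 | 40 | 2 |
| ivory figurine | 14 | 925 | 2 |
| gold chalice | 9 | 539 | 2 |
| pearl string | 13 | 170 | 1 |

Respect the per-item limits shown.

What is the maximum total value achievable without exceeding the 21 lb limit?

2418

Filling by ratio: 2×crystal orb + ivory figurine for 2265, with 5 lb left unused.
Replace ivory figurine with 2×gold chalice: the trade gains 153 net, giving 2418 at 20 lb.
Nothing else within 21 lb beats 2418.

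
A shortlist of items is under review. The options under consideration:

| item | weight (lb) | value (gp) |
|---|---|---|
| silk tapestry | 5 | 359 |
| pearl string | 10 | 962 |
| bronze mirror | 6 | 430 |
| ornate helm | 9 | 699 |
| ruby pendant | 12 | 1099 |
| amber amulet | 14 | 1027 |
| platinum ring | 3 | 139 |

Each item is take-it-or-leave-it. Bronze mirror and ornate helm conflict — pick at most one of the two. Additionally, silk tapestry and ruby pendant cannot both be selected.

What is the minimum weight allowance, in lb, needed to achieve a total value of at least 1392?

16

Look for the lowest-weight combination reaching 1392.
pearl string + bronze mirror: 1392 value at 16 lb.
Any bundle with less than 16 lb falls short of 1392.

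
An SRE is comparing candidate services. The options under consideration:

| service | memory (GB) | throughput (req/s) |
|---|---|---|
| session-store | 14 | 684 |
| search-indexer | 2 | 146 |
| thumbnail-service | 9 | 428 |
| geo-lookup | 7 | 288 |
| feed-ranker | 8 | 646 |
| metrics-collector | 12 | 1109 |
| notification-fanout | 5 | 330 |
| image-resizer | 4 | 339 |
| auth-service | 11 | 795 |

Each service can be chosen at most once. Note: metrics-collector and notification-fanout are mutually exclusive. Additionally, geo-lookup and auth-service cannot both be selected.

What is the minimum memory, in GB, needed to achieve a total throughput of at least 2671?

33

Need the lightest bundle worth ≥ 2671.
search-indexer + feed-ranker + metrics-collector + auth-service reaches 2696 using 33 GB.
Any bundle with less than 33 GB falls short of 2671.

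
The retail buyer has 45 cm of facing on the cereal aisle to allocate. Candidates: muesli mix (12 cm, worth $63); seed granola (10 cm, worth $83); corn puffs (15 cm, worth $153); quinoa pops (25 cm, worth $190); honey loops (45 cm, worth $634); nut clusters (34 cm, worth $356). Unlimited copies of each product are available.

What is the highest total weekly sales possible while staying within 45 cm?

Ranking by ratio (weekly sales/cm): honey loops 14.09, nut clusters 10.47, corn puffs 10.20.
Taking honey loops: 45 cm used, 634 in weekly sales.

634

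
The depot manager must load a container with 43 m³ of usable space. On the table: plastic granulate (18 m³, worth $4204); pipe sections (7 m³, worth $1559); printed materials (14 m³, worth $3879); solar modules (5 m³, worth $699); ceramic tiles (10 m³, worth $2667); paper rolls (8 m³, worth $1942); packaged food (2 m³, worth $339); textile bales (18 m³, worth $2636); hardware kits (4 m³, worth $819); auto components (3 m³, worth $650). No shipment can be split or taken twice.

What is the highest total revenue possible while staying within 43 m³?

10866

Ranking by ratio (revenue/m³): printed materials 277.07, ceramic tiles 266.70, paper rolls 242.75, plastic granulate 233.56.
A density-first pass picks pipe sections + printed materials + ceramic tiles + paper rolls + auto components — 10697 at 42 m³.
Dropping auto components frees 3 m³; slotting in hardware kits (4 m³) lifts the total to 10866 at 43 m³.
No other feasible combination exceeds 10866.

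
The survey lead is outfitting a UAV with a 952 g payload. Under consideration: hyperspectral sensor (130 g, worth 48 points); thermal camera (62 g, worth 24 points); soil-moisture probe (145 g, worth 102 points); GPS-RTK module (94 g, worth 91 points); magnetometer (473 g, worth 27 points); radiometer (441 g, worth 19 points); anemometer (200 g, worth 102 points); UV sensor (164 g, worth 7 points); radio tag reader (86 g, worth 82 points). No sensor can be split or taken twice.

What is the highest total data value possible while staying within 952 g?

Hyperspectral sensor + thermal camera + soil-moisture probe + GPS-RTK module + anemometer + UV sensor + radio tag reader uses 881 of the 952 g and totals 456.

456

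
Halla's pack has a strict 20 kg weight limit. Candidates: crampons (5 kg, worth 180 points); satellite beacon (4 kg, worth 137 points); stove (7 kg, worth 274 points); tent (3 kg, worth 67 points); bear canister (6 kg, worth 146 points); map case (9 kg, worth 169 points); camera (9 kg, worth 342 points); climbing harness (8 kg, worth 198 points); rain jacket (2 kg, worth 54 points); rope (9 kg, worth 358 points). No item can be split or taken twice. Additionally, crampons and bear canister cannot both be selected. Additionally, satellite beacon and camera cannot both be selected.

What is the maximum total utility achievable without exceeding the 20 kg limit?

Taking satellite beacon + stove + rope: 20 kg used, 769 in utility.

769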